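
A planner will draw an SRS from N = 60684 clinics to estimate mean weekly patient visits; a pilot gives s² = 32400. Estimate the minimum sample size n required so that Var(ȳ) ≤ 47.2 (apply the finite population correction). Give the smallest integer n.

Without fpc, n₀ = s²/D = 32400/47.2 = 686.4407.
With fpc, (1 − n/N)·s²/n ≤ D requires n ≥ n₀/(1 + n₀/N) = 686.4407/(1 + 686.4407/60684) = 678.7627.
Rounding up, n = 679.

679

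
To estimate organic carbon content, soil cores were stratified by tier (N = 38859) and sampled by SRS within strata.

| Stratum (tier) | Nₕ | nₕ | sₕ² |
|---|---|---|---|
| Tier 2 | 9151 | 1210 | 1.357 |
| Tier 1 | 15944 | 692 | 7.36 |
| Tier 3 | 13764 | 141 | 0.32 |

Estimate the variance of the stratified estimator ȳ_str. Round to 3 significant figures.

Var(ȳ_str) = Σₕ Wₕ²(1 − fₕ)sₕ²/nₕ with Wₕ = Nₕ/N, N = 38859.
Tier 2: Wₕ = 0.23549242; term = 0.23549242²·(1 − 0.13222599)·1.357/1210 = 5.3970319 × 10^-5.
Tier 1: Wₕ = 0.41030392; term = 0.41030392²·(1 − 0.04340191)·7.36/692 = 0.0017128233.
Tier 3: Wₕ = 0.35420366; term = 0.35420366²·(1 − 0.01024412)·0.32/141 = 2.8181561 × 10^-4.
Sum = 0.0020486092.

0.00205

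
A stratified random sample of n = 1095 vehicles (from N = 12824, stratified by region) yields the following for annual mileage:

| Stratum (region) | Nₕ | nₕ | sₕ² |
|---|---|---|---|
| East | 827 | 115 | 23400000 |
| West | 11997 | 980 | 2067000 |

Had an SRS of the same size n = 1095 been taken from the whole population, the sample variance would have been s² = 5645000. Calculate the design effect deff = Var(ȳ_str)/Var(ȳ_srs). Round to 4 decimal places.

0.5140

Var(ȳ_str) = Σ Wₕ²(1−fₕ)sₕ²/nₕ with Wₕ = Nₕ/12824:
  East: (827/12824)²·(1−115/827)·23400000/115 = 728.5452
  West: (11997/12824)²·(1−980/11997)·2067000/980 = 1695.1315
  → Var(ȳ_str) = 2423.6767.
Var(ȳ_srs) = (1 − 1095/12824)·5645000/1095 = 4715.0609.
deff = 2423.6767 / 4715.0609 = 0.5140.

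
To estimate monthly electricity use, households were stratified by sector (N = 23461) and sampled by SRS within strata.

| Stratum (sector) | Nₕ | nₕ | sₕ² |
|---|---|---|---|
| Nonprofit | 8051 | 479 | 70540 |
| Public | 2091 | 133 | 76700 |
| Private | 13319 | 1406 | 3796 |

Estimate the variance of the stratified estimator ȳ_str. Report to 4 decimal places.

21.3784

Var(ȳ_str) = Σₕ Wₕ²(1 − fₕ)sₕ²/nₕ with Wₕ = Nₕ/N, N = 23461.
Nonprofit: Wₕ = 0.34316525; term = 0.34316525²·(1 − 0.05949571)·70540/479 = 16.310502.
Public: Wₕ = 0.08912664; term = 0.08912664²·(1 − 0.06360593)·76700/133 = 4.289606.
Private: Wₕ = 0.56770811; term = 0.56770811²·(1 − 0.10556348)·3796/1406 = 0.77828848.
Sum = 21.378396.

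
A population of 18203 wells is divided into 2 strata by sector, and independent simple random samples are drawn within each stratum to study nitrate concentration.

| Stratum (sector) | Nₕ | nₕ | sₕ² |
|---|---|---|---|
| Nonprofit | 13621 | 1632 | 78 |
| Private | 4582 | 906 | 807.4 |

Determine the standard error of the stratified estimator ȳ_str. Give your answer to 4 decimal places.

0.2624

Var(ȳ_str) = Σₕ Wₕ²(1 − fₕ)sₕ²/nₕ with Wₕ = Nₕ/N, N = 18203.
Nonprofit: Wₕ = 0.74828325; term = 0.74828325²·(1 − 0.11981499)·78/1632 = 0.023554857.
Private: Wₕ = 0.25171675; term = 0.25171675²·(1 − 0.19773025)·807.4/906 = 0.04530073.
Sum = 0.068855587.
SE = √(0.068855587) = 0.2624.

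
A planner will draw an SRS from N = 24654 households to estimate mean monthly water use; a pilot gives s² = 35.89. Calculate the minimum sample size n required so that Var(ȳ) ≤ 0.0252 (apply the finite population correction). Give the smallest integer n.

Without fpc, n₀ = s²/D = 35.89/0.0252 = 1424.2063.
With fpc, (1 − n/N)·s²/n ≤ D requires n ≥ n₀/(1 + n₀/N) = 1424.2063/(1 + 1424.2063/24654) = 1346.4263.
Rounding up, n = 1347.

1347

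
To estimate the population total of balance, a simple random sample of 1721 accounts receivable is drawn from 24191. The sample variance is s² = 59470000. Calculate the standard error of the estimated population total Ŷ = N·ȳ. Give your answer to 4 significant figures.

Var(Ŷ) = N²·Var(ȳ) = N²·(1 − n/N)·s²/n.
f = 1721/24191 = 0.07114216; Var(ȳ) = 0.92885784·59470000/1721 = 32097.139.
Var(Ŷ) = 24191² · 32097.139 = 1.878339 × 10^13.
SE(Ŷ) = √(1.878339 × 10^13) = 4.334 × 10^6.

4.334 × 10^6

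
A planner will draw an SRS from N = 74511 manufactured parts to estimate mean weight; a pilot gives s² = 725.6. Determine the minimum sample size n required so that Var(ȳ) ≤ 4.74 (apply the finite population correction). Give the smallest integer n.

Without fpc, n₀ = s²/D = 725.6/4.74 = 153.0802.
With fpc, (1 − n/N)·s²/n ≤ D requires n ≥ n₀/(1 + n₀/N) = 153.0802/(1 + 153.0802/74511) = 152.7663.
Rounding up, n = 153.

153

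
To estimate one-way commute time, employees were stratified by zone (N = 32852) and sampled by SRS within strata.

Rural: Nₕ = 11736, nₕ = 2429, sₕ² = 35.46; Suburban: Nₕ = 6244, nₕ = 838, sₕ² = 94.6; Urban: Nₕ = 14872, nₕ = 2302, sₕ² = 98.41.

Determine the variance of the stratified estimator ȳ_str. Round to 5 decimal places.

Var(ȳ_str) = Σₕ Wₕ²(1 − fₕ)sₕ²/nₕ with Wₕ = Nₕ/N, N = 32852.
Rural: Wₕ = 0.35723852; term = 0.35723852²·(1 − 0.20697001)·35.46/2429 = 0.0014774657.
Suburban: Wₕ = 0.19006453; term = 0.19006453²·(1 − 0.13420884)·94.6/838 = 0.0035307131.
Urban: Wₕ = 0.45269694; term = 0.45269694²·(1 − 0.15478752)·98.41/2302 = 0.0074048274.
Sum = 0.012413006.

0.01241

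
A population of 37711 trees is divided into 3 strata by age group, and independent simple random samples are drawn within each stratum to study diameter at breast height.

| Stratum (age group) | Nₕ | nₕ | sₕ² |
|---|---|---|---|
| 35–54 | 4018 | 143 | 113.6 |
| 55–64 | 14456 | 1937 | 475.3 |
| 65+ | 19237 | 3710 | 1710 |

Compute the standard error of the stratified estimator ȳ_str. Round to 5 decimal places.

0.36977

Var(ȳ_str) = Σₕ Wₕ²(1 − fₕ)sₕ²/nₕ with Wₕ = Nₕ/N, N = 37711.
35–54: Wₕ = 0.10654716; term = 0.10654716²·(1 − 0.03558985)·113.6/143 = 0.0086973678.
55–64: Wₕ = 0.38333643; term = 0.38333643²·(1 − 0.13399281)·475.3/1937 = 0.031226253.
65+: Wₕ = 0.51011641; term = 0.51011641²·(1 − 0.19285751)·1710/3710 = 0.096807945.
Sum = 0.13673157.
SE = √(0.13673157) = 0.36977.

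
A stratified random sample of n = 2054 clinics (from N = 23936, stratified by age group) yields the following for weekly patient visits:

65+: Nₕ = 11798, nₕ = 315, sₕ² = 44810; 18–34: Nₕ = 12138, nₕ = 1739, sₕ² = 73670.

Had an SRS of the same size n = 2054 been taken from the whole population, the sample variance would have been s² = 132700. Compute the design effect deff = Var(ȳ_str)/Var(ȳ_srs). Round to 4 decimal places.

Var(ȳ_str) = Σ Wₕ²(1−fₕ)sₕ²/nₕ with Wₕ = Nₕ/23936:
  65+: (11798/23936)²·(1−315/11798)·44810/315 = 33.637599
  18–34: (12138/23936)²·(1−1739/12138)·73670/1739 = 9.3331156
  → Var(ȳ_str) = 42.970715.
Var(ȳ_srs) = (1 − 2054/23936)·132700/2054 = 59.061697.
deff = 42.970715 / 59.061697 = 0.7276.

0.7276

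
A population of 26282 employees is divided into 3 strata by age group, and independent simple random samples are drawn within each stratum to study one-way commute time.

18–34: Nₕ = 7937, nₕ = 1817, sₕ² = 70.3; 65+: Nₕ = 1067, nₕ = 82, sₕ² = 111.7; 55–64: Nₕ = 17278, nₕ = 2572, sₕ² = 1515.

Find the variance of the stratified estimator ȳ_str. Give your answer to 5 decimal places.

Var(ȳ_str) = Σₕ Wₕ²(1 − fₕ)sₕ²/nₕ with Wₕ = Nₕ/N, N = 26282.
18–34: Wₕ = 0.30199376; term = 0.30199376²·(1 − 0.22892781)·70.3/1817 = 0.0027207672.
65+: Wₕ = 0.04059813; term = 0.04059813²·(1 − 0.07685098)·111.7/82 = 0.0020726365.
55–64: Wₕ = 0.65740811; term = 0.65740811²·(1 − 0.14885982)·1515/2572 = 0.21667703.
Sum = 0.22147043.

0.22147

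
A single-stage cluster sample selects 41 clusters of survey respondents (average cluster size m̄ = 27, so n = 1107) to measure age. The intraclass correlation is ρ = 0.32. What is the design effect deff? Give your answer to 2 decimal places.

9.32

deff = 1 + (27 − 1)·0.32 = 1 + 8.32 = 9.32.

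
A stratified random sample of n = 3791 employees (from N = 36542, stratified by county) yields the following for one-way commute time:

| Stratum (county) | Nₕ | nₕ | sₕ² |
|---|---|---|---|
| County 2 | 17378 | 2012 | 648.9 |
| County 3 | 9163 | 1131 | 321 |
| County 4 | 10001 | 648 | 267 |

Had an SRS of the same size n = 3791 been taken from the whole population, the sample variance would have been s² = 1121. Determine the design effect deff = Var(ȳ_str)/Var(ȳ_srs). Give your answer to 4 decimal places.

0.4113

Var(ȳ_str) = Σ Wₕ²(1−fₕ)sₕ²/nₕ with Wₕ = Nₕ/36542:
  County 2: (17378/36542)²·(1−2012/17378)·648.9/2012 = 0.064494962
  County 3: (9163/36542)²·(1−1131/9163)·321/1131 = 0.015642969
  County 4: (10001/36542)²·(1−648/10001)·267/648 = 0.0288633
  → Var(ȳ_str) = 0.10900123.
Var(ȳ_srs) = (1 − 3791/36542)·1121/3791 = 0.26502331.
deff = 0.10900123 / 0.26502331 = 0.4113.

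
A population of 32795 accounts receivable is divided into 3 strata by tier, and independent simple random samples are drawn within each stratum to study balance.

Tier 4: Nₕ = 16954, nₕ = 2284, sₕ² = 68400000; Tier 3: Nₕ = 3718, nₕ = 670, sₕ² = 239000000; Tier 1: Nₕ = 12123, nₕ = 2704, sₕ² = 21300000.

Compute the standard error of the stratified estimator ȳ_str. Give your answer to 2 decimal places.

Var(ȳ_str) = Σₕ Wₕ²(1 − fₕ)sₕ²/nₕ with Wₕ = Nₕ/N, N = 32795.
Tier 4: Wₕ = 0.51696905; term = 0.51696905²·(1 − 0.13471747)·68400000/2284 = 6925.4345.
Tier 3: Wₕ = 0.11337094; term = 0.11337094²·(1 − 0.18020441)·239000000/670 = 3758.6525.
Tier 1: Wₕ = 0.36966001; term = 0.36966001²·(1 − 0.22304710)·21300000/2704 = 836.32013.
Sum = 11520.407.
SE = √(11520.407) = 107.33.

107.33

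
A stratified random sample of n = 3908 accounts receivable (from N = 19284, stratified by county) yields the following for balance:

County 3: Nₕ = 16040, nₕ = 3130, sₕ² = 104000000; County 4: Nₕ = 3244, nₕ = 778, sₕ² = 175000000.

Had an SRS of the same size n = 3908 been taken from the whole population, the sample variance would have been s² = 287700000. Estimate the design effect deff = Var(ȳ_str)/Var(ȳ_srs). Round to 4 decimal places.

0.3976

Var(ȳ_str) = Σ Wₕ²(1−fₕ)sₕ²/nₕ with Wₕ = Nₕ/19284:
  County 3: (16040/19284)²·(1−3130/16040)·104000000/3130 = 18502.285
  County 4: (3244/19284)²·(1−778/3244)·175000000/778 = 4838.805
  → Var(ȳ_str) = 23341.09.
Var(ȳ_srs) = (1 − 3908/19284)·287700000/3908 = 58699.115.
deff = 23341.09 / 58699.115 = 0.3976.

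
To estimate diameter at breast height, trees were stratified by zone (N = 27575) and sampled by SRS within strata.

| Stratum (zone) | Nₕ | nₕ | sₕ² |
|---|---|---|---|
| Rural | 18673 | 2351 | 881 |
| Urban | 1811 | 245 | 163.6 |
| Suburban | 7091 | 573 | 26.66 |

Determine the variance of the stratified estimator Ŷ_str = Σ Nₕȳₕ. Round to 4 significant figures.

Var(Ŷ_str) = Σₕ Nₕ²(1 − fₕ)sₕ²/nₕ.
Rural: 18673²·(1 − 2351/18673)·881/2351 = 1.1421174 × 10^8.
Urban: 1811²·(1 − 245/1811)·163.6/245 = 1.8937708 × 10^6.
Suburban: 7091²·(1 − 573/7091)·26.66/573 = 2.1504402 × 10^6.
Sum = 1.1825595 × 10^8.

1.183 × 10^8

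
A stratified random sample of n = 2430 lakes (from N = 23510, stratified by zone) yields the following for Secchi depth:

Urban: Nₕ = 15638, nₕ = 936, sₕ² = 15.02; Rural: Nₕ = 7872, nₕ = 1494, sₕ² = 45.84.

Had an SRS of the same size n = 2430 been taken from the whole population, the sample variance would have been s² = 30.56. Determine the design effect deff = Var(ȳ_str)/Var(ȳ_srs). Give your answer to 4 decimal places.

0.8391

Var(ȳ_str) = Σ Wₕ²(1−fₕ)sₕ²/nₕ with Wₕ = Nₕ/23510:
  Urban: (15638/23510)²·(1−936/15638)·15.02/936 = 0.006674926
  Rural: (7872/23510)²·(1−1494/7872)·45.84/1494 = 0.0027871372
  → Var(ȳ_str) = 0.0094620632.
Var(ȳ_srs) = (1 − 2430/23510)·30.56/2430 = 0.011276259.
deff = 0.0094620632 / 0.011276259 = 0.8391.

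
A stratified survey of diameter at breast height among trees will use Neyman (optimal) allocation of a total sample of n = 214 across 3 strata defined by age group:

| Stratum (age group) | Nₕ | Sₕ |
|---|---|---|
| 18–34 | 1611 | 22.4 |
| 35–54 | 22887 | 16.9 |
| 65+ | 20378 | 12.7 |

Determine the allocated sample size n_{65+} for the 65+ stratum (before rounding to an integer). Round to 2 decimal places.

Neyman allocation: nₕ = n·NₕSₕ / Σⱼ NⱼSⱼ.
Σ NⱼSⱼ = 1611·22.4 + 22887·16.9 + 20378·12.7 = 681677.3.
n_{65+} = 214·20378·12.7 / 681677.3 = 81.25.

81.25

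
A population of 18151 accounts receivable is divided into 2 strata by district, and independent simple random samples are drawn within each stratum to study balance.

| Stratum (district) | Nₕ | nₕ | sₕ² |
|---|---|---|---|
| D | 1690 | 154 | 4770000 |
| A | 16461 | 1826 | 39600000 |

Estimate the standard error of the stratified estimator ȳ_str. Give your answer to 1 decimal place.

126.9

Var(ȳ_str) = Σₕ Wₕ²(1 − fₕ)sₕ²/nₕ with Wₕ = Nₕ/N, N = 18151.
D: Wₕ = 0.09310782; term = 0.09310782²·(1 − 0.09112426)·4770000/154 = 244.04756.
A: Wₕ = 0.90689218; term = 0.90689218²·(1 − 0.11092886)·39600000/1826 = 15857.775.
Sum = 16101.823.
SE = √(16101.823) = 126.9.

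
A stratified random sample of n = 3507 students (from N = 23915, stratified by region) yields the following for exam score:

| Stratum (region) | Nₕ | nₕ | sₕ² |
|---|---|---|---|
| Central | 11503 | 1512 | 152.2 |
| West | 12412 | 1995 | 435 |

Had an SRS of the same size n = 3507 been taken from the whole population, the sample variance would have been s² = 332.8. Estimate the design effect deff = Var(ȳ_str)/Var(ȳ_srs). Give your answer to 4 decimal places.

Var(ȳ_str) = Σ Wₕ²(1−fₕ)sₕ²/nₕ with Wₕ = Nₕ/23915:
  Central: (11503/23915)²·(1−1512/11503)·152.2/1512 = 0.020227498
  West: (12412/23915)²·(1−1995/12412)·435/1995 = 0.049293541
  → Var(ȳ_str) = 0.069521039.
Var(ȳ_srs) = (1 − 3507/23915)·332.8/3507 = 0.08097997.
deff = 0.069521039 / 0.08097997 = 0.8585.

0.8585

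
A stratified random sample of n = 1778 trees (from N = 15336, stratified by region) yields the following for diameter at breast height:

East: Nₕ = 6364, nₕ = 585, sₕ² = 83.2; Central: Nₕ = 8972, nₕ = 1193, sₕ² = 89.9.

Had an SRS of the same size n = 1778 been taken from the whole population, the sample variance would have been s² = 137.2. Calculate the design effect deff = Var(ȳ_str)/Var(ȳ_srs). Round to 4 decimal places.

0.6538

Var(ȳ_str) = Σ Wₕ²(1−fₕ)sₕ²/nₕ with Wₕ = Nₕ/15336:
  East: (6364/15336)²·(1−585/6364)·83.2/585 = 0.022239557
  Central: (8972/15336)²·(1−1193/8972)·89.9/1193 = 0.022361868
  → Var(ȳ_str) = 0.044601425.
Var(ȳ_srs) = (1 − 1778/15336)·137.2/1778 = 0.068219084.
deff = 0.044601425 / 0.068219084 = 0.6538.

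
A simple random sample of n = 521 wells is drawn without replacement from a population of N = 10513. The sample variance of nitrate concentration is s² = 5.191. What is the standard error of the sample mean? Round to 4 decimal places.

Under SRS without replacement, Var(ȳ) = (1 − f)·s²/n with f = n/N = 521/10513 = 0.04955769.
Var(ȳ) = (1 − 0.04955769)·5.191/521 = 0.95044231·0.0099635317 = 0.0094697621.
SE(ȳ) = √(0.0094697621) = 0.0973.

0.0973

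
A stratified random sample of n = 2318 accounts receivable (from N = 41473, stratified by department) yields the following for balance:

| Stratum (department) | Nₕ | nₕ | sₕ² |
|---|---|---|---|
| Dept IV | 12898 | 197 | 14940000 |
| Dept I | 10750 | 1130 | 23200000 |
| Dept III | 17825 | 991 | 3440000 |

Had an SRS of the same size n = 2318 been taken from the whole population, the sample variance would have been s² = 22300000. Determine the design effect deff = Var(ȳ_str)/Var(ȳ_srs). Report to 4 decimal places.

0.9978

Var(ȳ_str) = Σ Wₕ²(1−fₕ)sₕ²/nₕ with Wₕ = Nₕ/41473:
  Dept IV: (12898/41473)²·(1−197/12898)·14940000/197 = 7222.9358
  Dept I: (10750/41473)²·(1−1130/10750)·23200000/1130 = 1234.4178
  Dept III: (17825/41473)²·(1−991/17825)·3440000/991 = 605.57892
  → Var(ȳ_str) = 9062.9325.
Var(ȳ_srs) = (1 − 2318/41473)·22300000/2318 = 9082.6632.
deff = 9062.9325 / 9082.6632 = 0.9978.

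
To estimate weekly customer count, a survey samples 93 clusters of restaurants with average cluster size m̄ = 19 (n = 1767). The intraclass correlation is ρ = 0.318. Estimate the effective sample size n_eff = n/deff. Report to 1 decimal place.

deff = 1 + (19 − 1)·0.318 = 1 + 5.724 = 6.724.
n_eff = 1767 / 6.724 = 262.8.

262.8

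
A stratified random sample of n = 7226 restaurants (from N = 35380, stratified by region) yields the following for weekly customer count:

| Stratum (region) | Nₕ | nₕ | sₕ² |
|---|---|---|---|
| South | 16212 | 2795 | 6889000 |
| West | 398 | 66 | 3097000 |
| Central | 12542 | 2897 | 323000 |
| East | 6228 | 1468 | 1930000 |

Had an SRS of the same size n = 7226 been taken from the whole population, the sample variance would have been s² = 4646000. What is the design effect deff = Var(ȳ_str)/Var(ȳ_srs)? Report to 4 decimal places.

0.9287

Var(ȳ_str) = Σ Wₕ²(1−fₕ)sₕ²/nₕ with Wₕ = Nₕ/35380:
  South: (16212/35380)²·(1−2795/16212)·6889000/2795 = 428.30262
  West: (398/35380)²·(1−66/398)·3097000/66 = 4.9533928
  Central: (12542/35380)²·(1−2897/12542)·323000/2897 = 10.774755
  East: (6228/35380)²·(1−1468/6228)·1930000/1468 = 31.136598
  → Var(ȳ_str) = 475.16737.
Var(ȳ_srs) = (1 − 7226/35380)·4646000/7226 = 511.63886.
deff = 475.16737 / 511.63886 = 0.9287.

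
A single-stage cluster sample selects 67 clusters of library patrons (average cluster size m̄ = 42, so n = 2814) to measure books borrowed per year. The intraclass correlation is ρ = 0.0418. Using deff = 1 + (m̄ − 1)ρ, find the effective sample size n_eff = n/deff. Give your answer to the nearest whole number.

deff = 1 + (42 − 1)·0.0418 = 1 + 1.7138 = 2.7138.
n_eff = 2814 / 2.7138 = 1037.

1037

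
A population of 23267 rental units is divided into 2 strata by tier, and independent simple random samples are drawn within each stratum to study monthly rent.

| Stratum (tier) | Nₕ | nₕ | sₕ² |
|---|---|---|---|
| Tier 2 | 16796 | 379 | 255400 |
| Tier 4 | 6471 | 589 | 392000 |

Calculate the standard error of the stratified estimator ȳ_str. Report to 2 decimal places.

Var(ȳ_str) = Σₕ Wₕ²(1 − fₕ)sₕ²/nₕ with Wₕ = Nₕ/N, N = 23267.
Tier 2: Wₕ = 0.72188078; term = 0.72188078²·(1 − 0.02256490)·255400/379 = 343.24211.
Tier 4: Wₕ = 0.27811922; term = 0.27811922²·(1 − 0.09102148)·392000/589 = 46.793595.
Sum = 390.03571.
SE = √(390.03571) = 19.75.

19.75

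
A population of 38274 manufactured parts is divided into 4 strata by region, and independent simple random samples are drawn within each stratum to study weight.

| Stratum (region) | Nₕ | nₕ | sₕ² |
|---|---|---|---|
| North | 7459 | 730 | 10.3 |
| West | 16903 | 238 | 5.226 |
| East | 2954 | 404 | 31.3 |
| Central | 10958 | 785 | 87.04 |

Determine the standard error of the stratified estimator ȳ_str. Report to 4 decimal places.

0.1164

Var(ȳ_str) = Σₕ Wₕ²(1 − fₕ)sₕ²/nₕ with Wₕ = Nₕ/N, N = 38274.
North: Wₕ = 0.19488426; term = 0.19488426²·(1 − 0.09786835)·10.3/730 = 4.8343467 × 10^-4.
West: Wₕ = 0.44163139; term = 0.44163139²·(1 − 0.01408034)·5.226/238 = 0.0042223463.
East: Wₕ = 0.07718033; term = 0.07718033²·(1 − 0.13676371)·31.3/404 = 3.9838772 × 10^-4.
Central: Wₕ = 0.28630402; term = 0.28630402²·(1 − 0.07163716)·87.04/785 = 0.0084376569.
Sum = 0.013541826.
SE = √(0.013541826) = 0.1164.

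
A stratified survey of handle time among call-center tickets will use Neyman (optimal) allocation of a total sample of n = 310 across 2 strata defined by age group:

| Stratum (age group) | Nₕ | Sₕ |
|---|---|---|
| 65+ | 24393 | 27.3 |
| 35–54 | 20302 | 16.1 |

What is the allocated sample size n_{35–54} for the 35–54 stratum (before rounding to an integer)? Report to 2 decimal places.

102.06

Neyman allocation: nₕ = n·NₕSₕ / Σⱼ NⱼSⱼ.
Σ NⱼSⱼ = 24393·27.3 + 20302·16.1 = 992791.1.
n_{35–54} = 310·20302·16.1 / 992791.1 = 102.06.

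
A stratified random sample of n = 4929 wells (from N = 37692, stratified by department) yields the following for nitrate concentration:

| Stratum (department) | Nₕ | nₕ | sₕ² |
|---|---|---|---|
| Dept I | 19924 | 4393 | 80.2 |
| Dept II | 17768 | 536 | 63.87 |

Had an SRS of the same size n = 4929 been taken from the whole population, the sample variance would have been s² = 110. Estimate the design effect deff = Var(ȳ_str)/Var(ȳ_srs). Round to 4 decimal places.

Var(ȳ_str) = Σ Wₕ²(1−fₕ)sₕ²/nₕ with Wₕ = Nₕ/37692:
  Dept I: (19924/37692)²·(1−4393/19924)·80.2/4393 = 0.0039764063
  Dept II: (17768/37692)²·(1−536/17768)·63.87/536 = 0.025680767
  → Var(ȳ_str) = 0.029657173.
Var(ȳ_srs) = (1 − 4929/37692)·110/4929 = 0.019398509.
deff = 0.029657173 / 0.019398509 = 1.5288.

1.5288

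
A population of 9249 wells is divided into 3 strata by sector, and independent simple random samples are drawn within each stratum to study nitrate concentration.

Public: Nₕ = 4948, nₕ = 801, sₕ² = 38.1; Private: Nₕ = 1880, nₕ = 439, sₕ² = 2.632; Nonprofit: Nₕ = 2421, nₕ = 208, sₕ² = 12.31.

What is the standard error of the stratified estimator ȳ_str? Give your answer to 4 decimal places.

Var(ȳ_str) = Σₕ Wₕ²(1 − fₕ)sₕ²/nₕ with Wₕ = Nₕ/N, N = 9249.
Public: Wₕ = 0.53497675; term = 0.53497675²·(1 − 0.16188359)·38.1/801 = 0.0114095.
Private: Wₕ = 0.20326522; term = 0.20326522²·(1 − 0.23351064)·2.632/439 = 1.8986881 × 10^-4.
Nonprofit: Wₕ = 0.26175803; term = 0.26175803²·(1 − 0.08591491)·12.31/208 = 0.0037066481.
Sum = 0.015306017.
SE = √(0.015306017) = 0.1237.

0.1237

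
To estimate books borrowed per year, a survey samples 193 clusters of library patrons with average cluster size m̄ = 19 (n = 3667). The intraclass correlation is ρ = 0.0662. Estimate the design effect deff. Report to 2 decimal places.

deff = 1 + (19 − 1)·0.0662 = 1 + 1.1916 = 2.1916.

2.19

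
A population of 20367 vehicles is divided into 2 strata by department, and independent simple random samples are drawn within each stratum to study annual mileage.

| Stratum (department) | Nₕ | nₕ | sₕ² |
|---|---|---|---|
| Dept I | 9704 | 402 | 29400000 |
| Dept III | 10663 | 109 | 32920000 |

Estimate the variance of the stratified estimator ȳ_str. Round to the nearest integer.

97851

Var(ȳ_str) = Σₕ Wₕ²(1 − fₕ)sₕ²/nₕ with Wₕ = Nₕ/N, N = 20367.
Dept I: Wₕ = 0.47645701; term = 0.47645701²·(1 − 0.04142622)·29400000/402 = 15914.547.
Dept III: Wₕ = 0.52354299; term = 0.52354299²·(1 − 0.01022226)·32920000/109 = 81936.178.
Sum = 97850.725.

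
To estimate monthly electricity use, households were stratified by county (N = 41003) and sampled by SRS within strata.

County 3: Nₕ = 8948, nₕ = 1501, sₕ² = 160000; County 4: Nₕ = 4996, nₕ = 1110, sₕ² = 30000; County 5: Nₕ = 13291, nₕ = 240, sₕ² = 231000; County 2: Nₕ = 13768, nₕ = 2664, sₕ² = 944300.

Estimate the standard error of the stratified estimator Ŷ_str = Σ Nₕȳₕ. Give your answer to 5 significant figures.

478300

Var(Ŷ_str) = Σₕ Nₕ²(1 − fₕ)sₕ²/nₕ.
County 3: 8948²·(1 − 1501/8948)·160000/1501 = 7.1030786 × 10^9.
County 4: 4996²·(1 − 1110/4996)·30000/1110 = 5.2471503 × 10^8.
County 5: 13291²·(1 − 240/13291)·231000/240 = 1.6695606 × 10^11.
County 2: 13768²·(1 − 2664/13768)·944300/2664 = 5.4190865 × 10^10.
Sum = 2.2877472 × 10^11.
SE = √(2.2877472 × 10^11) = 478300.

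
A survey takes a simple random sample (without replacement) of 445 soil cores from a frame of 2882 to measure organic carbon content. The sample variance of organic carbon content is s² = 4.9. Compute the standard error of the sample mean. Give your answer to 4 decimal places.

0.0965

Under SRS without replacement, Var(ȳ) = (1 − f)·s²/n with f = n/N = 445/2882 = 0.15440666.
Var(ȳ) = (1 − 0.15440666)·4.9/445 = 0.84559334·0.011011236 = 0.0093110278.
SE(ȳ) = √(0.0093110278) = 0.0965.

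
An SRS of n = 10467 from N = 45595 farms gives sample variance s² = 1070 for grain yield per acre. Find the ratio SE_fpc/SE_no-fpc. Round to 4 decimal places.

0.8777

f = n/N = 10467/45595 = 0.22956465.
SE_no-fpc = √(s²/n) = 0.31972808; SE_fpc = √((1−f)s²/n) = 0.28063955.
Ratio = √(1−f) = 0.87774447.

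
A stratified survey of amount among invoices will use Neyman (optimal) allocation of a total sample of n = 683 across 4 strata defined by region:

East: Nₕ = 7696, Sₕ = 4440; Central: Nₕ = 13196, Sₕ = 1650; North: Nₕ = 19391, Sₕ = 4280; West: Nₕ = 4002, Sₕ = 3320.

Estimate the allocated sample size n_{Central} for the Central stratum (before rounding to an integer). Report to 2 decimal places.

Neyman allocation: nₕ = n·NₕSₕ / Σⱼ NⱼSⱼ.
Σ NⱼSⱼ = 7696·4440 + 13196·1650 + 19391·4280 + 4002·3320 = 1.5222376 × 10^8.
n_{Central} = 683·13196·1650 / (1.5222376 × 10^8) = 97.69.

97.69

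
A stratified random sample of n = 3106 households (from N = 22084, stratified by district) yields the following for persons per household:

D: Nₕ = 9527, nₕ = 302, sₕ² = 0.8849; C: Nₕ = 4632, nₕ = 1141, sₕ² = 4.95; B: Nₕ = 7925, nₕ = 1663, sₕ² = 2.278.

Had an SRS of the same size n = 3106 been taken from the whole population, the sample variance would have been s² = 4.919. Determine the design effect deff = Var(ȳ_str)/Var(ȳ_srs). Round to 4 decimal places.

Var(ȳ_str) = Σ Wₕ²(1−fₕ)sₕ²/nₕ with Wₕ = Nₕ/22084:
  D: (9527/22084)²·(1−302/9527)·0.8849/302 = 5.2802479 × 10^-4
  C: (4632/22084)²·(1−1141/4632)·4.95/1141 = 1.4384093 × 10^-4
  B: (7925/22084)²·(1−1663/7925)·2.278/1663 = 1.3938573 × 10^-4
  → Var(ȳ_str) = 8.1125145 × 10^-4.
Var(ȳ_srs) = (1 − 3106/22084)·4.919/3106 = 0.0013609685.
deff = (8.1125145 × 10^-4) / 0.0013609685 = 0.5961.

0.5961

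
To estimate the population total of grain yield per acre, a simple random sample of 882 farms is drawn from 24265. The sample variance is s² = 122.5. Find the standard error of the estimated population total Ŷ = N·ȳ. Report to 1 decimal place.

8877.2

Var(Ŷ) = N²·Var(ȳ) = N²·(1 − n/N)·s²/n.
f = 882/24265 = 0.03634865; Var(ȳ) = 0.96365135·122.5/882 = 0.13384047.
Var(Ŷ) = 24265² · 0.13384047 = 7.880396 × 10^7.
SE(Ŷ) = √(7.880396 × 10^7) = 8877.2.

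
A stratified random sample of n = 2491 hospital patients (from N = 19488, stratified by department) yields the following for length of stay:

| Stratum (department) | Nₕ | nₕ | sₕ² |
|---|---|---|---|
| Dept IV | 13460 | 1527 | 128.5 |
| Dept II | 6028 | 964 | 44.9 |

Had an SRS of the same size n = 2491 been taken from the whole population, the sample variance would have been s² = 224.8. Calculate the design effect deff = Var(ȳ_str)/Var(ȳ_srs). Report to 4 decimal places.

0.4997

Var(ȳ_str) = Σ Wₕ²(1−fₕ)sₕ²/nₕ with Wₕ = Nₕ/19488:
  Dept IV: (13460/19488)²·(1−1527/13460)·128.5/1527 = 0.035589694
  Dept II: (6028/19488)²·(1−964/6028)·44.9/964 = 0.0037437057
  → Var(ȳ_str) = 0.0393334.
Var(ȳ_srs) = (1 − 2491/19488)·224.8/2491 = 0.078709578.
deff = 0.0393334 / 0.078709578 = 0.4997.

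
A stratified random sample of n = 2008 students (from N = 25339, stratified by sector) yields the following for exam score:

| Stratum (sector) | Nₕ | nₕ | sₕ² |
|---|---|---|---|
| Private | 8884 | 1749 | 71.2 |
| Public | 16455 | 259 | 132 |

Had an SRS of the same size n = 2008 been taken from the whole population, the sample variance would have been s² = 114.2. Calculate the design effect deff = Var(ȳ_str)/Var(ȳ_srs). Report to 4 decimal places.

4.1165

Var(ȳ_str) = Σ Wₕ²(1−fₕ)sₕ²/nₕ with Wₕ = Nₕ/25339:
  Private: (8884/25339)²·(1−1749/8884)·71.2/1749 = 0.0040189608
  Public: (16455/25339)²·(1−259/16455)·132/259 = 0.21154408
  → Var(ȳ_str) = 0.21556304.
Var(ȳ_srs) = (1 − 2008/25339)·114.2/2008 = 0.052365623.
deff = 0.21556304 / 0.052365623 = 4.1165.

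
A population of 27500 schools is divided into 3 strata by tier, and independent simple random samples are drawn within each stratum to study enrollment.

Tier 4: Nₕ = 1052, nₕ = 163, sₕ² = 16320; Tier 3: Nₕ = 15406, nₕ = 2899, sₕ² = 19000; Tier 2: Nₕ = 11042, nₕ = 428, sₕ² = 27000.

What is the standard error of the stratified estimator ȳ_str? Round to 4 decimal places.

3.4015

Var(ȳ_str) = Σₕ Wₕ²(1 − fₕ)sₕ²/nₕ with Wₕ = Nₕ/N, N = 27500.
Tier 4: Wₕ = 0.03825455; term = 0.03825455²·(1 − 0.15494297)·16320/163 = 0.12381825.
Tier 3: Wₕ = 0.56021818; term = 0.56021818²·(1 − 0.18817344)·19000/2899 = 1.6698715.
Tier 2: Wₕ = 0.40152727; term = 0.40152727²·(1 − 0.03876109)·27000/428 = 9.7764556.
Sum = 11.570145.
SE = √(11.570145) = 3.4015.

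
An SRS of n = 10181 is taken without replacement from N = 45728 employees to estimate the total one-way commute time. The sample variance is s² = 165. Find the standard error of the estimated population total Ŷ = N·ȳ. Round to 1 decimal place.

Var(Ŷ) = N²·Var(ȳ) = N²·(1 − n/N)·s²/n.
f = 10181/45728 = 0.22264258; Var(ȳ) = 0.77735742·165/10181 = 0.012598367.
Var(Ŷ) = 45728² · 0.012598367 = 2.6343815 × 10^7.
SE(Ŷ) = √(2.6343815 × 10^7) = 5132.6.

5132.6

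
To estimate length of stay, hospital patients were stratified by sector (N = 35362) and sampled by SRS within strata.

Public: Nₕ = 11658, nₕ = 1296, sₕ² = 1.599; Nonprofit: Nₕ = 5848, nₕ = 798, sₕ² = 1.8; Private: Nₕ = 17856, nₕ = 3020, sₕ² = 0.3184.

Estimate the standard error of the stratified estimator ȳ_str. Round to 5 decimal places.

Var(ȳ_str) = Σₕ Wₕ²(1 − fₕ)sₕ²/nₕ with Wₕ = Nₕ/N, N = 35362.
Public: Wₕ = 0.32967592; term = 0.32967592²·(1 − 0.11116830)·1.599/1296 = 1.1918935 × 10^-4.
Nonprofit: Wₕ = 0.16537526; term = 0.16537526²·(1 − 0.13645691)·1.8/798 = 5.3271474 × 10^-5.
Private: Wₕ = 0.50494882; term = 0.50494882²·(1 − 0.16913082)·0.3184/3020 = 2.2335387 × 10^-5.
Sum = 1.9479621 × 10^-4.
SE = √(1.9479621 × 10^-4) = 0.01396.

0.01396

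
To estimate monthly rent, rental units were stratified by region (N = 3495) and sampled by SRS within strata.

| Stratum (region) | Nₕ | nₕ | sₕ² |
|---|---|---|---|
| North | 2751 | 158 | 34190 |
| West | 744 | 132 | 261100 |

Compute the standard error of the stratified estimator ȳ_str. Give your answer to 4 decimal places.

14.1457

Var(ȳ_str) = Σₕ Wₕ²(1 − fₕ)sₕ²/nₕ with Wₕ = Nₕ/N, N = 3495.
North: Wₕ = 0.78712446; term = 0.78712446²·(1 − 0.05743366)·34190/158 = 126.36906.
West: Wₕ = 0.21287554; term = 0.21287554²·(1 − 0.17741935)·261100/132 = 73.733175.
Sum = 200.10224.
SE = √(200.10224) = 14.1457.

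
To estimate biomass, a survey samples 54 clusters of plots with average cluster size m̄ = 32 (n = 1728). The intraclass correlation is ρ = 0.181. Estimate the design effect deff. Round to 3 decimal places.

deff = 1 + (32 − 1)·0.181 = 1 + 5.611 = 6.611.

6.611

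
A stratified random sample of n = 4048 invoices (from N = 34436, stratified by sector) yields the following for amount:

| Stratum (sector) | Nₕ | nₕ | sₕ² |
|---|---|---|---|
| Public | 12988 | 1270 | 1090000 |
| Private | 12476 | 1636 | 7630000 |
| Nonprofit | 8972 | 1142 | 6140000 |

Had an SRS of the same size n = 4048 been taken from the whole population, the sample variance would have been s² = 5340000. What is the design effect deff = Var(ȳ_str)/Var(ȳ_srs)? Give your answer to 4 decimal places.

Var(ȳ_str) = Σ Wₕ²(1−fₕ)sₕ²/nₕ with Wₕ = Nₕ/34436:
  Public: (12988/34436)²·(1−1270/12988)·1090000/1270 = 110.15219
  Private: (12476/34436)²·(1−1636/12476)·7630000/1636 = 531.88836
  Nonprofit: (8972/34436)²·(1−1142/8972)·6140000/1142 = 318.51354
  → Var(ȳ_str) = 960.55409.
Var(ȳ_srs) = (1 − 4048/34436)·5340000/4048 = 1164.0997.
deff = 960.55409 / 1164.0997 = 0.8251.

0.8251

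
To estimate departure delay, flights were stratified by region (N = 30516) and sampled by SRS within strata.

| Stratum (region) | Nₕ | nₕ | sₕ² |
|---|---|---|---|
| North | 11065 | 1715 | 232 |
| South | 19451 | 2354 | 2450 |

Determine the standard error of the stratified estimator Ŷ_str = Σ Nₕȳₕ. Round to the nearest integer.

18977

Var(Ŷ_str) = Σₕ Nₕ²(1 − fₕ)sₕ²/nₕ.
North: 11065²·(1 − 1715/11065)·232/1715 = 1.3995451 × 10^7.
South: 19451²·(1 − 2354/19451)·2450/2354 = 3.4611584 × 10^8.
Sum = 3.6011129 × 10^8.
SE = √(3.6011129 × 10^8) = 18977.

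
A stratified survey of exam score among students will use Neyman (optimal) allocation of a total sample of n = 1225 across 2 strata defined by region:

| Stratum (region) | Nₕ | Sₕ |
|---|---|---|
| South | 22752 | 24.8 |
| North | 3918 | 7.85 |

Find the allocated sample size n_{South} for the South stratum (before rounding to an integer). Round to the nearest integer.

1162

Neyman allocation: nₕ = n·NₕSₕ / Σⱼ NⱼSⱼ.
Σ NⱼSⱼ = 22752·24.8 + 3918·7.85 = 595005.9.
n_{South} = 1225·22752·24.8 / 595005.9 = 1162.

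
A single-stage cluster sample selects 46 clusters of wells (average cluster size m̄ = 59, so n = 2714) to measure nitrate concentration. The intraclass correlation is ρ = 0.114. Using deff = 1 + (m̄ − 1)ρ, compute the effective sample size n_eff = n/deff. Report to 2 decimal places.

deff = 1 + (59 − 1)·0.114 = 1 + 6.612 = 7.612.
n_eff = 2714 / 7.612 = 356.54.

356.54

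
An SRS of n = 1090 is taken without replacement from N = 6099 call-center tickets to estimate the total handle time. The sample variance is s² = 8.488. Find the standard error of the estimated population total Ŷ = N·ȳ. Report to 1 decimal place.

487.7

Var(Ŷ) = N²·Var(ȳ) = N²·(1 − n/N)·s²/n.
f = 1090/6099 = 0.17871782; Var(ȳ) = 0.82128218·8.488/1090 = 0.0063954524.
Var(Ŷ) = 6099² · 0.0063954524 = 237896.77.
SE(Ŷ) = √(237896.77) = 487.7.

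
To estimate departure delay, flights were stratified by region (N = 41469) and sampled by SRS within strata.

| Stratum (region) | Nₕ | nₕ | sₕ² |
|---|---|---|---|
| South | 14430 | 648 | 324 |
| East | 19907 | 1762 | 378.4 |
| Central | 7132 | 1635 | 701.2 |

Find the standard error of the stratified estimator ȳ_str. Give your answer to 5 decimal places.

Var(ȳ_str) = Σₕ Wₕ²(1 − fₕ)sₕ²/nₕ with Wₕ = Nₕ/N, N = 41469.
South: Wₕ = 0.34797077; term = 0.34797077²·(1 − 0.04490644)·324/648 = 0.057823111.
East: Wₕ = 0.48004534; term = 0.48004534²·(1 − 0.08851158)·378.4/1762 = 0.04510876.
Central: Wₕ = 0.17198389; term = 0.17198389²·(1 − 0.22924846)·701.2/1635 = 0.0097771909.
Sum = 0.11270906.
SE = √(0.11270906) = 0.33572.

0.33572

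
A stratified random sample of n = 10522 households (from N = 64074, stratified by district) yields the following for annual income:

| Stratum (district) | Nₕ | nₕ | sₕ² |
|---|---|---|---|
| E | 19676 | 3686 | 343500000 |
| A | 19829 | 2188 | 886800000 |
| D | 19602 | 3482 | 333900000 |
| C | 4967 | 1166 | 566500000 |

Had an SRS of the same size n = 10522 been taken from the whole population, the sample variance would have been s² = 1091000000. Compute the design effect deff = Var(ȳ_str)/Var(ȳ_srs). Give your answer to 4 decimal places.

0.5918

Var(ȳ_str) = Σ Wₕ²(1−fₕ)sₕ²/nₕ with Wₕ = Nₕ/64074:
  E: (19676/64074)²·(1−3686/19676)·343500000/3686 = 7141.5588
  A: (19829/64074)²·(1−2188/19829)·886800000/2188 = 34533.35
  D: (19602/64074)²·(1−3482/19602)·333900000/3482 = 7380.5615
  C: (4967/64074)²·(1−1166/4967)·566500000/1166 = 2234.2395
  → Var(ȳ_str) = 51289.71.
Var(ȳ_srs) = (1 − 10522/64074)·1091000000/10522 = 86660.325.
deff = 51289.71 / 86660.325 = 0.5918.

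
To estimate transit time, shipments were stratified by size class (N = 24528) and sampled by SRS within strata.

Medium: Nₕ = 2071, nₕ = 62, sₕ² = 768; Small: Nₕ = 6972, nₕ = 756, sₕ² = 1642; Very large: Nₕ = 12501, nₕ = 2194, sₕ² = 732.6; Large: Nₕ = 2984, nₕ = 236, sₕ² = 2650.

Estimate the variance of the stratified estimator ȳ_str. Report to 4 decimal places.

0.4667

Var(ȳ_str) = Σₕ Wₕ²(1 − fₕ)sₕ²/nₕ with Wₕ = Nₕ/N, N = 24528.
Medium: Wₕ = 0.08443412; term = 0.08443412²·(1 − 0.02993723)·768/62 = 0.085665369.
Small: Wₕ = 0.28424658; term = 0.28424658²·(1 − 0.10843373)·1642/756 = 0.15645717.
Very large: Wₕ = 0.50966243; term = 0.50966243²·(1 − 0.17550596)·732.6/2194 = 0.071512679.
Large: Wₕ = 0.12165688; term = 0.12165688²·(1 − 0.07908847)·2650/236 = 0.15304711.
Sum = 0.46668233.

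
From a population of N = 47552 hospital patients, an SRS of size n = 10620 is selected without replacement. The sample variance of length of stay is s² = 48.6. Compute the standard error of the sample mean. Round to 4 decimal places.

Under SRS without replacement, Var(ȳ) = (1 − f)·s²/n with f = n/N = 10620/47552 = 0.22333445.
Var(ȳ) = (1 − 0.22333445)·48.6/10620 = 0.77666555·0.0045762712 = 0.0035542322.
SE(ȳ) = √(0.0035542322) = 0.0596.

0.0596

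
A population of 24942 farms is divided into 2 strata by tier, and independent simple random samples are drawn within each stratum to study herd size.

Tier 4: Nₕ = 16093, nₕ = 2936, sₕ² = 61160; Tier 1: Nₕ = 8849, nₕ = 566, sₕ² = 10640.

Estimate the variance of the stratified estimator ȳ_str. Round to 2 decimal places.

Var(ȳ_str) = Σₕ Wₕ²(1 − fₕ)sₕ²/nₕ with Wₕ = Nₕ/N, N = 24942.
Tier 4: Wₕ = 0.64521690; term = 0.64521690²·(1 − 0.18243957)·61160/2936 = 7.0899433.
Tier 1: Wₕ = 0.35478310; term = 0.35478310²·(1 − 0.06396203)·10640/566 = 2.2148509.
Sum = 9.3047942.

9.30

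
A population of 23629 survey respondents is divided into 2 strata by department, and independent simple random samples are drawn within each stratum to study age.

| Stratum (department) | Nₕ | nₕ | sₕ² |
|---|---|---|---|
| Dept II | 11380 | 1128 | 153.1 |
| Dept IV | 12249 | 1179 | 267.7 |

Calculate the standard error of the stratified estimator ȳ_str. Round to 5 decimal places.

Var(ȳ_str) = Σₕ Wₕ²(1 − fₕ)sₕ²/nₕ with Wₕ = Nₕ/N, N = 23629.
Dept II: Wₕ = 0.48161158; term = 0.48161158²·(1 − 0.09912127)·153.1/1128 = 0.028361309.
Dept IV: Wₕ = 0.51838842; term = 0.51838842²·(1 − 0.09625276)·267.7/1179 = 0.055143222.
Sum = 0.083504531.
SE = √(0.083504531) = 0.28897.

0.28897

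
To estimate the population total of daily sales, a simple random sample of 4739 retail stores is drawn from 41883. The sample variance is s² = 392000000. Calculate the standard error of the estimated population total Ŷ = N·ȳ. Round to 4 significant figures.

Var(Ŷ) = N²·Var(ȳ) = N²·(1 − n/N)·s²/n.
f = 4739/41883 = 0.11314853; Var(ȳ) = 0.88685147·392000000/4739 = 73358.467.
Var(Ŷ) = 41883² · 73358.467 = 1.2868437 × 10^14.
SE(Ŷ) = √(1.2868437 × 10^14) = 1.134 × 10^7.

1.134 × 10^7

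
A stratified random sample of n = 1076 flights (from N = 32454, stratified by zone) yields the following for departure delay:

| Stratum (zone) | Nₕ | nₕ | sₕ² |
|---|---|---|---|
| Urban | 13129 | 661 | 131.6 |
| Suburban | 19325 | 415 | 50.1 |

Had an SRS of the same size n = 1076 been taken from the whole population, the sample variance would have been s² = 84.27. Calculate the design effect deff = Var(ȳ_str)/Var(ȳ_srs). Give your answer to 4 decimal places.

Var(ȳ_str) = Σ Wₕ²(1−fₕ)sₕ²/nₕ with Wₕ = Nₕ/32454:
  Urban: (13129/32454)²·(1−661/13129)·131.6/661 = 0.030941859
  Suburban: (19325/32454)²·(1−415/19325)·50.1/415 = 0.041885548
  → Var(ȳ_str) = 0.072827407.
Var(ȳ_srs) = (1 − 1076/32454)·84.27/1076 = 0.075721246.
deff = 0.072827407 / 0.075721246 = 0.9618.

0.9618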